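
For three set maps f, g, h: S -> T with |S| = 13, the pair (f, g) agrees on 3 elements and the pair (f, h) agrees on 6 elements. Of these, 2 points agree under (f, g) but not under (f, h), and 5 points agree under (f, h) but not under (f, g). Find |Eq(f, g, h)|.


Eq(f, g, h) is the triple-agreement set: points in S where all three
maps take the same value. Using inclusion-exclusion on the pairwise data:
Pair (f, g) agrees on 3 points; pair (f, h) on 6 points.
Points agreeing under (f, g) but not (f, h) = 2; under (f, h) but not (f, g) = 5.
Triple-agreement = agreement-in-(f, g) minus points that agree under (f, g) but not (f, h):
|Eq(f, g, h)| = 3 - 2 = 1
(cross-check via (f, h): 6 - 5 = 1.)

1


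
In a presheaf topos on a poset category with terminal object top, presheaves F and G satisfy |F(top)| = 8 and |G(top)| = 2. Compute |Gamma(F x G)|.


Global sections of a presheaf on a poset with terminal top satisfy
Gamma(H) ~ H(top). Presheaves admit pointwise products, so
(F x G)(top) = F(top) x G(top) (Cartesian product).
|Gamma(F x G)| = |F(top)| * |G(top)| = 8 * 2 = 16.

16


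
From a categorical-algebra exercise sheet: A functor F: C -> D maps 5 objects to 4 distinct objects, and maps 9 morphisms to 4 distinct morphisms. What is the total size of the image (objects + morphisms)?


The image of F consists of distinct objects and distinct morphisms.
|Im(F)| on objects = 4
|Im(F)| on morphisms = 4
Total image cardinality = 4 + 4 = 8

8


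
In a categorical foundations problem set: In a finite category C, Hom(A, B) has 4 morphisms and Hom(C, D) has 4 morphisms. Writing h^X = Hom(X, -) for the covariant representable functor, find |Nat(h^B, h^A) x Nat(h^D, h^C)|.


By the Yoneda lemma, Nat(h^B, h^A) is isomorphic to Hom(A, B),
so |Nat(h^B, h^A)| = |Hom(A, B)| and |Nat(h^D, h^C)| = |Hom(C, D)|.
|Hom(A, B)| = 4, |Hom(C, D)| = 4.
|Nat(h^B, h^A) x Nat(h^D, h^C)| = 4 * 4 = 16

16


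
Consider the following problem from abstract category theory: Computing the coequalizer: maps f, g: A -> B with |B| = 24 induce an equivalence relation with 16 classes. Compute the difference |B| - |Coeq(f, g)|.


The coequalizer Coeq(f, g) = B / ~ has one element per equivalence class.
|B| = 24, |Coeq(f, g)| = 16.
|B| - |Coeq(f, g)| = 24 - 16 = 8.

8


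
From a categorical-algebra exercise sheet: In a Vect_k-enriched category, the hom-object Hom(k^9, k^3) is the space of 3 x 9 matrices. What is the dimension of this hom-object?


In Vect-enriched categories, Hom(k^n, k^m) is the space of m x n matrices.
dim(Hom(k^9, k^3)) = 3 * 9 = 27

27


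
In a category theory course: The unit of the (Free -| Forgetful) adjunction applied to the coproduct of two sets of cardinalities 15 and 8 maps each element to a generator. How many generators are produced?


The unit eta_X: X -> U(F(X)) of the Free-Forgetful adjunction
maps each element of X to a generator of F(X). For X = S + T (disjoint
union in Set), |S + T| = |S| + |T|.
Total mappings = 15 + 8 = 23.

23


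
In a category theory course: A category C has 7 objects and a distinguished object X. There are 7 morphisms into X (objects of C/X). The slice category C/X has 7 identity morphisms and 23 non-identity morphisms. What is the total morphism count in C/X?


In the slice category C/X, objects are morphisms to X.
Identity morphisms: 7 (one per object of C/X).
Non-identity morphisms: 23.
Total = 7 + 23 = 30

30


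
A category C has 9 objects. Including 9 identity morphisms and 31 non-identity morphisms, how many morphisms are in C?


Each object has an identity morphism, giving 9 identities.
Adding the 31 non-identity morphisms:
Total = 9 + 31 = 40

40


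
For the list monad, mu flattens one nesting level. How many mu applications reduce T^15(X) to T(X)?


Each application of mu: T^2 -> T removes one layer of nesting.
Starting at depth 15 (i.e., T^15(X)), we need to reach T(X).
Number of mu applications = 15 - 1 = 14

14


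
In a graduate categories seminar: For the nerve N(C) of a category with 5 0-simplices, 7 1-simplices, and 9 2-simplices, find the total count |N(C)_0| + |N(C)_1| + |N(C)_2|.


The 2-skeleton of the nerve N(C) consists of simplices in dimensions 0, 1, 2:
  |N(C)_0| = 5 (objects)
  |N(C)_1| = 7 (morphisms)
  |N(C)_2| = 9 (composable pairs)
Total = 5 + 7 + 9 = 21

21


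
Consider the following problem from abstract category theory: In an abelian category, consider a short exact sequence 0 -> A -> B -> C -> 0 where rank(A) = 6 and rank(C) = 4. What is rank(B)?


For a short exact sequence 0 -> A -> B -> C -> 0,
rank is additive: rank(B) = rank(A) + rank(C).
rank(B) = 6 + 4 = 10

10


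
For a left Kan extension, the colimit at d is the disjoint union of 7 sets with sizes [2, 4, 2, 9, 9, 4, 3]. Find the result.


Pointwise, the left Kan extension (Lan_F H)(d) is the colimit, indexed
by the comma category (F downarrow d), of H composed with the
projection (F downarrow d) -> C. Here that colimit is given
as a coproduct (disjoint union) of sets, so its cardinality is the
sum of the sizes of the summands.
Coproduct of sets with sizes: 2 + 4 + 2 + 9 + 9 + 4 + 3
= 33

33


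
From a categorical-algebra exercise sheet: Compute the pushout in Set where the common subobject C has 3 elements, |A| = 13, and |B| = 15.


The pushout A +_C B identifies the images of C in A and B.
|A +_C B| = |A| + |B| - |C| (for injections).
= 13 + 15 - 3 = 25

25


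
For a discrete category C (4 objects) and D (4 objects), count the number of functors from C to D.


A functor from a discrete category C to D is determined by
where each object maps. Each of the 4 objects of C can map
to any of the 4 objects of D independently.
Number of functors = 4^4 = 256

256


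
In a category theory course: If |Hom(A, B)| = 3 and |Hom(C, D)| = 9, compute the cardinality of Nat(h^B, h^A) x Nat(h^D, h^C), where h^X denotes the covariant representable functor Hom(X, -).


By the Yoneda lemma, Nat(h^B, h^A) is isomorphic to Hom(A, B),
so |Nat(h^B, h^A)| = |Hom(A, B)| and |Nat(h^D, h^C)| = |Hom(C, D)|.
|Hom(A, B)| = 3, |Hom(C, D)| = 9.
|Nat(h^B, h^A) x Nat(h^D, h^C)| = 3 * 9 = 27

27


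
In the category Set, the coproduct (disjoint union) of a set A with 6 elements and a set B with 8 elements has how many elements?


In Set, the coproduct A + B is the disjoint union.
|A + B| = |A| + |B| = 6 + 8 = 14

14


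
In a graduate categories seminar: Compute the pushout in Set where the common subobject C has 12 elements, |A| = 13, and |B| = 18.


The pushout A +_C B identifies the images of C in A and B.
|A +_C B| = |A| + |B| - |C| (for injections).
= 13 + 18 - 12 = 19

19


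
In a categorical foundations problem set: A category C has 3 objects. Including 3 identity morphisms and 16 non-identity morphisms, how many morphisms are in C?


Each object has an identity morphism, giving 3 identities.
Adding the 16 non-identity morphisms:
Total = 3 + 16 = 19

19


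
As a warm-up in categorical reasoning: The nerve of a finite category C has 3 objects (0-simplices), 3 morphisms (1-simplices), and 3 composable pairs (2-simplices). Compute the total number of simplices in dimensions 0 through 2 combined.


The 2-skeleton of the nerve N(C) consists of simplices in dimensions 0, 1, 2:
  |N(C)_0| = 3 (objects)
  |N(C)_1| = 3 (morphisms)
  |N(C)_2| = 3 (composable pairs)
Total = 3 + 3 + 3 = 9

9


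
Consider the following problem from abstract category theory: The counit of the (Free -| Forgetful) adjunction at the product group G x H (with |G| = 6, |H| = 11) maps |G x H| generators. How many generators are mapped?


The counit epsilon_K: F(U(K)) -> K of the Free-Forgetful adjunction
maps |K| generators of F(U(K)) into K. For K = G x H (the product group),
|G x H| = |G| * |H|.
Total generators mapped = 6 * 11 = 66.

66


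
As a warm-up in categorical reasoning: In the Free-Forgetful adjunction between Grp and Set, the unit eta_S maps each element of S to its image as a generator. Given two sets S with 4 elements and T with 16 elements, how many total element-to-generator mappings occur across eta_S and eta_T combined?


The unit eta_X: X -> U(F(X)) of the Free-Forgetful adjunction
maps each element of X to a generator of F(X). For X = S + T (disjoint
union in Set), |S + T| = |S| + |T|.
Total mappings = 4 + 16 = 20.

20


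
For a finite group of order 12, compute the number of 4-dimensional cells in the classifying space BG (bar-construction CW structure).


In the bar-construction CW model of BG, the n-cells are indexed by
n-tuples [g_1|...|g_n] of non-identity elements of G (degenerate
simplices with some g_i = e do not contribute cells), so there are
(|G| - 1)^n n-cells.
For dim = 4 with |G| = 12:
cells = (12 - 1)^4 = 11^4 = 14641

14641


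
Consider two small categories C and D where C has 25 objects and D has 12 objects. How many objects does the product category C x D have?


The product category C x D has objects that are pairs (c, d).
Number of pairs = |Ob(C)| * |Ob(D)| = 25 * 12 = 300

300


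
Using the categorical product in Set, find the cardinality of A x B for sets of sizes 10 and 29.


In Set, the product A x B is the Cartesian product.
By the universal property, |A x B| = |A| * |B|.
|A x B| = 10 * 29 = 290

290


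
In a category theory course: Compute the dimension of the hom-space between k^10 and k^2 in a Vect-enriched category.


In Vect-enriched categories, Hom(k^n, k^m) is the space of m x n matrices.
dim(Hom(k^10, k^2)) = 2 * 10 = 20

20


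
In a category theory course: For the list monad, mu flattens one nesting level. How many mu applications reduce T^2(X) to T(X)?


Each application of mu: T^2 -> T removes one layer of nesting.
Starting at depth 2 (i.e., T^2(X)), we need to reach T(X).
Number of mu applications = 2 - 1 = 1

1


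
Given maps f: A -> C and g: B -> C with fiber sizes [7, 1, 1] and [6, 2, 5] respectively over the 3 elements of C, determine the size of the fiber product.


The pullback A x_C B consists of pairs (a, b) with f(a) = g(b).
For each element c in C, the fiber product has |f^-1(c)| * |g^-1(c)| elements.
Summing over C: 7 * 6 + 1 * 2 + 1 * 5
= 42 + 2 + 5 = 49

49


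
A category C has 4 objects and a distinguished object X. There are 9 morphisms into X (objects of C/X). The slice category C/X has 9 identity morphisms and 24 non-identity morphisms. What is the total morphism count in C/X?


In the slice category C/X, objects are morphisms to X.
Identity morphisms: 9 (one per object of C/X).
Non-identity morphisms: 24.
Total = 9 + 24 = 33

33


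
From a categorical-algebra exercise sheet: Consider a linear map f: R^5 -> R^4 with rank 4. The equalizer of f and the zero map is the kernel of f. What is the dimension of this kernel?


The equalizer of f and the zero map is ker(f).
By the rank-nullity theorem: dim(ker(f)) = dim(domain) - rank(f).
dim(ker(f)) = 5 - 4 = 1

1


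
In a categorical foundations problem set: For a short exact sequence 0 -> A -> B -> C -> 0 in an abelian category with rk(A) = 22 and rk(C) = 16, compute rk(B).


For a short exact sequence 0 -> A -> B -> C -> 0,
rank is additive: rank(B) = rank(A) + rank(C).
rank(B) = 22 + 16 = 38

38


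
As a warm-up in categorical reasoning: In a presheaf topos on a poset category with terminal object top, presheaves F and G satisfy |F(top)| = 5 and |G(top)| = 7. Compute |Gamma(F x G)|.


Global sections of a presheaf on a poset with terminal top satisfy
Gamma(H) ~ H(top). Presheaves admit pointwise products, so
(F x G)(top) = F(top) x G(top) (Cartesian product).
|Gamma(F x G)| = |F(top)| * |G(top)| = 5 * 7 = 35.

35


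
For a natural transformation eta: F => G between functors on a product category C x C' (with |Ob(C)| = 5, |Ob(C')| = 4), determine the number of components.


A natural transformation eta: F => G assigns one component morphism per
object of the domain category.
The domain is the product category C x C', so
|Ob(C x C')| = |Ob(C)| * |Ob(C')| = 5 * 4 = 20.
Therefore eta has 20 component morphisms.

20


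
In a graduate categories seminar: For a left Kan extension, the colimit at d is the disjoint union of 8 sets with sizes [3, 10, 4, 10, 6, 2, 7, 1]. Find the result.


Pointwise, the left Kan extension (Lan_F H)(d) is the colimit, indexed
by the comma category (F downarrow d), of H composed with the
projection (F downarrow d) -> C. Here that colimit is given
as a coproduct (disjoint union) of sets, so its cardinality is the
sum of the sizes of the summands.
Coproduct of sets with sizes: 3 + 10 + 4 + 10 + 6 + 2 + 7 + 1
= 43

43


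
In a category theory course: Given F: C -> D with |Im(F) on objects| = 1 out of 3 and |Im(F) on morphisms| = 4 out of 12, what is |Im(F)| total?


The image of F consists of distinct objects and distinct morphisms.
|Im(F)| on objects = 1
|Im(F)| on morphisms = 4
Total image cardinality = 1 + 4 = 5

5


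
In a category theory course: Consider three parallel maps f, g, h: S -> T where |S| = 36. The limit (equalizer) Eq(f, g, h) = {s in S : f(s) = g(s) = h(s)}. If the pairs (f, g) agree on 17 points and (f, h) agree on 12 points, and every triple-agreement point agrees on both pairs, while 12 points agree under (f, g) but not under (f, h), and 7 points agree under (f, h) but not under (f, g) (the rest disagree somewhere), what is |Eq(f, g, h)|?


Eq(f, g, h) is the triple-agreement set: points in S where all three
maps take the same value. Using inclusion-exclusion on the pairwise data:
Pair (f, g) agrees on 17 points; pair (f, h) on 12 points.
Points agreeing under (f, g) but not (f, h) = 12; under (f, h) but not (f, g) = 7.
Triple-agreement = agreement-in-(f, g) minus points that agree under (f, g) but not (f, h):
|Eq(f, g, h)| = 17 - 12 = 5
(cross-check via (f, h): 12 - 7 = 5.)

5


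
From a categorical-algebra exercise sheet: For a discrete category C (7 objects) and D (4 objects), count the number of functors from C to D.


A functor from a discrete category C to D is determined by
where each object maps. Each of the 7 objects of C can map
to any of the 4 objects of D independently.
Number of functors = 4^7 = 16384

16384


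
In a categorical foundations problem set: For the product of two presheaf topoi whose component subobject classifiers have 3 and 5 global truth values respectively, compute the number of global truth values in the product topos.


In a product of presheaf topoi E_1 x E_2, the subobject classifier
is Omega = Omega_1 x Omega_2 (componentwise), so
|Omega(top)| = |Omega_1(top_1)| * |Omega_2(top_2)|.
= 3 * 5 = 15.

15


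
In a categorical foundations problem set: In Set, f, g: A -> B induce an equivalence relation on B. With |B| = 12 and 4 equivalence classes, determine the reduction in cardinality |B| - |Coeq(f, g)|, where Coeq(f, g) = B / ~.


The coequalizer Coeq(f, g) = B / ~ has one element per equivalence class.
|B| = 12, |Coeq(f, g)| = 4.
|B| - |Coeq(f, g)| = 12 - 4 = 8.

8


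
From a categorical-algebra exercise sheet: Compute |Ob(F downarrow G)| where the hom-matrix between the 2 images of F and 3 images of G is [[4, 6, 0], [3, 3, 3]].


Objects of (F downarrow G) are triples (a, b, h: F(a)->G(b)).
The count equals the sum of all entries in the hom-matrix.
sum(row 0) = 10
sum(row 1) = 9
Grand total = 19

19


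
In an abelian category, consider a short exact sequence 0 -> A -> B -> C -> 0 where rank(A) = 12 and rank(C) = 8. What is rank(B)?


For a short exact sequence 0 -> A -> B -> C -> 0,
rank is additive: rank(B) = rank(A) + rank(C).
rank(B) = 12 + 8 = 20

20


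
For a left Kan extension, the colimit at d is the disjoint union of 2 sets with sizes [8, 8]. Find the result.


Pointwise, the left Kan extension (Lan_F H)(d) is the colimit, indexed
by the comma category (F downarrow d), of H composed with the
projection (F downarrow d) -> C. Here that colimit is given
as a coproduct (disjoint union) of sets, so its cardinality is the
sum of the sizes of the summands.
Coproduct of sets with sizes: 8 + 8
= 16

16


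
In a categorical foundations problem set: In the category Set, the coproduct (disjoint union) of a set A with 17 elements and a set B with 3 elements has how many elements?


In Set, the coproduct A + B is the disjoint union.
|A + B| = |A| + |B| = 17 + 3 = 20

20


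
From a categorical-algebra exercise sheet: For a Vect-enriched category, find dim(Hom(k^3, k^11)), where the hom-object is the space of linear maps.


In Vect-enriched categories, Hom(k^n, k^m) is the space of m x n matrices.
dim(Hom(k^3, k^11)) = 11 * 3 = 33

33


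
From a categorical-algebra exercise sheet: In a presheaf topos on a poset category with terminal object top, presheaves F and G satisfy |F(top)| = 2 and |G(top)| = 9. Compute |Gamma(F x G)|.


Global sections of a presheaf on a poset with terminal top satisfy
Gamma(H) ~ H(top). Presheaves admit pointwise products, so
(F x G)(top) = F(top) x G(top) (Cartesian product).
|Gamma(F x G)| = |F(top)| * |G(top)| = 2 * 9 = 18.

18


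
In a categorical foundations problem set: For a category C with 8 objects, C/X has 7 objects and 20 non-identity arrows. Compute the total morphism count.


In the slice category C/X, objects are morphisms to X.
Identity morphisms: 7 (one per object of C/X).
Non-identity morphisms: 20.
Total = 7 + 20 = 27

27


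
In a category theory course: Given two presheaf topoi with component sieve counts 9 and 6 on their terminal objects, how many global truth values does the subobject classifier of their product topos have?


In a product of presheaf topoi E_1 x E_2, the subobject classifier
is Omega = Omega_1 x Omega_2 (componentwise), so
|Omega(top)| = |Omega_1(top_1)| * |Omega_2(top_2)|.
= 9 * 6 = 54.

54


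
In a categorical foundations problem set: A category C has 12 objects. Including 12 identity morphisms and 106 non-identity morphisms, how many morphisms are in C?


Each object has an identity morphism, giving 12 identities.
Adding the 106 non-identity morphisms:
Total = 12 + 106 = 118

118


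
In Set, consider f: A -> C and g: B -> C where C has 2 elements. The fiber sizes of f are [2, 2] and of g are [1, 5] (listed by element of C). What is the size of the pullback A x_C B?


The pullback A x_C B consists of pairs (a, b) with f(a) = g(b).
For each element c in C, the fiber product has |f^-1(c)| * |g^-1(c)| elements.
Summing over C: 2 * 1 + 2 * 5
= 2 + 10 = 12

12


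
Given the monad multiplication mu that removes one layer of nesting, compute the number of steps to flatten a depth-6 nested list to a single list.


Each application of mu: T^2 -> T removes one layer of nesting.
Starting at depth 6 (i.e., T^6(X)), we need to reach T(X).
Number of mu applications = 6 - 1 = 5

5


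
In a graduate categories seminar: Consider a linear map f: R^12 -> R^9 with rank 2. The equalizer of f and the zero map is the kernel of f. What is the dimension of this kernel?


The equalizer of f and the zero map is ker(f).
By the rank-nullity theorem: dim(ker(f)) = dim(domain) - rank(f).
dim(ker(f)) = 12 - 2 = 10

10


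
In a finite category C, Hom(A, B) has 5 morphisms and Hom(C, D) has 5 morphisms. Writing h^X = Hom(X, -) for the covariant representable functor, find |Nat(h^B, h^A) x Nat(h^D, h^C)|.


By the Yoneda lemma, Nat(h^B, h^A) is isomorphic to Hom(A, B),
so |Nat(h^B, h^A)| = |Hom(A, B)| and |Nat(h^D, h^C)| = |Hom(C, D)|.
|Hom(A, B)| = 5, |Hom(C, D)| = 5.
|Nat(h^B, h^A) x Nat(h^D, h^C)| = 5 * 5 = 25

25


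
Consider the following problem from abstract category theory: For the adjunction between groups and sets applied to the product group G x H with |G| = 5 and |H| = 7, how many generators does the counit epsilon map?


The counit epsilon_K: F(U(K)) -> K of the Free-Forgetful adjunction
maps |K| generators of F(U(K)) into K. For K = G x H (the product group),
|G x H| = |G| * |H|.
Total generators mapped = 5 * 7 = 35.

35


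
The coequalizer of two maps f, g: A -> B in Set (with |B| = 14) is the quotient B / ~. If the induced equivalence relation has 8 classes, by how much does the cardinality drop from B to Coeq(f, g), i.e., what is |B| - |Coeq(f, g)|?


The coequalizer Coeq(f, g) = B / ~ has one element per equivalence class.
|B| = 14, |Coeq(f, g)| = 8.
|B| - |Coeq(f, g)| = 14 - 8 = 6.

6


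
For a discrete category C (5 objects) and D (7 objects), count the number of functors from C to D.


A functor from a discrete category C to D is determined by
where each object maps. Each of the 5 objects of C can map
to any of the 7 objects of D independently.
Number of functors = 7^5 = 16807

16807


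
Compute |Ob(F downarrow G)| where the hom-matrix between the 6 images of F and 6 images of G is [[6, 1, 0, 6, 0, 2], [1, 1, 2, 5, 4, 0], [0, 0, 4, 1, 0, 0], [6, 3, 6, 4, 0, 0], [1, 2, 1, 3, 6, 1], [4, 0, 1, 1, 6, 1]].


Objects of (F downarrow G) are triples (a, b, h: F(a)->G(b)).
The count equals the sum of all entries in the hom-matrix.
sum(row 0) = 15
sum(row 1) = 13
sum(row 2) = 5
sum(row 3) = 19
sum(row 4) = 14
sum(row 5) = 13
Grand total = 79

79


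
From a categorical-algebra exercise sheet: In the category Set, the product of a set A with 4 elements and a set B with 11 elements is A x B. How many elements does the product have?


In Set, the product A x B is the Cartesian product.
By the universal property, |A x B| = |A| * |B|.
|A x B| = 4 * 11 = 44

44


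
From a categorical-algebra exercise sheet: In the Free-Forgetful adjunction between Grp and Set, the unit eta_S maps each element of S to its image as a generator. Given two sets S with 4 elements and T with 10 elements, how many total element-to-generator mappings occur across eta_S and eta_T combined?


The unit eta_X: X -> U(F(X)) of the Free-Forgetful adjunction
maps each element of X to a generator of F(X). For X = S + T (disjoint
union in Set), |S + T| = |S| + |T|.
Total mappings = 4 + 10 = 14.

14


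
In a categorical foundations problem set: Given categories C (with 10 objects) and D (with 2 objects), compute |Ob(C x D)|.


The product category C x D has objects that are pairs (c, d).
Number of pairs = |Ob(C)| * |Ob(D)| = 10 * 2 = 20

20


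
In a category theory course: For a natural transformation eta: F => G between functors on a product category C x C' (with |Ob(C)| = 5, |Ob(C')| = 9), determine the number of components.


A natural transformation eta: F => G assigns one component morphism per
object of the domain category.
The domain is the product category C x C', so
|Ob(C x C')| = |Ob(C)| * |Ob(C')| = 5 * 9 = 45.
Therefore eta has 45 component morphisms.

45


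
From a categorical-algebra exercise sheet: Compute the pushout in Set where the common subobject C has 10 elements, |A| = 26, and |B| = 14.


The pushout A +_C B identifies the images of C in A and B.
|A +_C B| = |A| + |B| - |C| (for injections).
= 26 + 14 - 10 = 30

30


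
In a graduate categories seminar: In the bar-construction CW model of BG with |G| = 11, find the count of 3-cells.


In the bar-construction CW model of BG, the n-cells are indexed by
n-tuples [g_1|...|g_n] of non-identity elements of G (degenerate
simplices with some g_i = e do not contribute cells), so there are
(|G| - 1)^n n-cells.
For dim = 3 with |G| = 11:
cells = (11 - 1)^3 = 10^3 = 1000

1000


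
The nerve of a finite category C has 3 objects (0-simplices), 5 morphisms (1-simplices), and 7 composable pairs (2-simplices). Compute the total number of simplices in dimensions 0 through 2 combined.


The 2-skeleton of the nerve N(C) consists of simplices in dimensions 0, 1, 2:
  |N(C)_0| = 3 (objects)
  |N(C)_1| = 5 (morphisms)
  |N(C)_2| = 7 (composable pairs)
Total = 3 + 5 + 7 = 15

15


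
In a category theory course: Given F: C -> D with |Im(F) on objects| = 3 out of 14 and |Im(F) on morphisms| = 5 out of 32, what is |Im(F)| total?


The image of F consists of distinct objects and distinct morphisms.
|Im(F)| on objects = 3
|Im(F)| on morphisms = 5
Total image cardinality = 3 + 5 = 8

8


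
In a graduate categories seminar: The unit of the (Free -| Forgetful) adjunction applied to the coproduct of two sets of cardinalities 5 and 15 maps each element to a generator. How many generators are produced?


The unit eta_X: X -> U(F(X)) of the Free-Forgetful adjunction
maps each element of X to a generator of F(X). For X = S + T (disjoint
union in Set), |S + T| = |S| + |T|.
Total mappings = 5 + 15 = 20.

20


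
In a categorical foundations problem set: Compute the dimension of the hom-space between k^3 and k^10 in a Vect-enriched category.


In Vect-enriched categories, Hom(k^n, k^m) is the space of m x n matrices.
dim(Hom(k^3, k^10)) = 10 * 3 = 30

30


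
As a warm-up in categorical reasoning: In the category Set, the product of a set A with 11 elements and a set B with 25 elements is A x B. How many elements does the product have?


In Set, the product A x B is the Cartesian product.
By the universal property, |A x B| = |A| * |B|.
|A x B| = 11 * 25 = 275

275


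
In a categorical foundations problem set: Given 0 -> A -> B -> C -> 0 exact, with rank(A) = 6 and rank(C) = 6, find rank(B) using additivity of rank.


For a short exact sequence 0 -> A -> B -> C -> 0,
rank is additive: rank(B) = rank(A) + rank(C).
rank(B) = 6 + 6 = 12

12


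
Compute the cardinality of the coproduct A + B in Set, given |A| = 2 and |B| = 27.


In Set, the coproduct A + B is the disjoint union.
|A + B| = |A| + |B| = 2 + 27 = 29

29


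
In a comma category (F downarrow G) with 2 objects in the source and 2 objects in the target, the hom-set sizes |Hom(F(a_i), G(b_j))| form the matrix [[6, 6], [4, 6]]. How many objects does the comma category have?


Objects of (F downarrow G) are triples (a, b, h: F(a)->G(b)).
The count equals the sum of all entries in the hom-matrix.
sum(row 0) = 12
sum(row 1) = 10
Grand total = 22

22


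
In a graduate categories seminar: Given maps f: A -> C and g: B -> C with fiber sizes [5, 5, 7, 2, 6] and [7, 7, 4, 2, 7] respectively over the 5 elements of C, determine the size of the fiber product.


The pullback A x_C B consists of pairs (a, b) with f(a) = g(b).
For each element c in C, the fiber product has |f^-1(c)| * |g^-1(c)| elements.
Summing over C: 5 * 7 + 5 * 7 + 7 * 4 + 2 * 2 + 6 * 7
= 35 + 35 + 28 + 4 + 42 = 144

144


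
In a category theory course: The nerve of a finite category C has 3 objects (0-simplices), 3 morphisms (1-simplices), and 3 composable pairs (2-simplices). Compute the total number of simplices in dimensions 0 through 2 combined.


The 2-skeleton of the nerve N(C) consists of simplices in dimensions 0, 1, 2:
  |N(C)_0| = 3 (objects)
  |N(C)_1| = 3 (morphisms)
  |N(C)_2| = 3 (composable pairs)
Total = 3 + 3 + 3 = 9

9


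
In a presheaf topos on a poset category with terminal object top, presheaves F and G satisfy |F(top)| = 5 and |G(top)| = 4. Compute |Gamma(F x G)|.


Global sections of a presheaf on a poset with terminal top satisfy
Gamma(H) ~ H(top). Presheaves admit pointwise products, so
(F x G)(top) = F(top) x G(top) (Cartesian product).
|Gamma(F x G)| = |F(top)| * |G(top)| = 5 * 4 = 20.

20


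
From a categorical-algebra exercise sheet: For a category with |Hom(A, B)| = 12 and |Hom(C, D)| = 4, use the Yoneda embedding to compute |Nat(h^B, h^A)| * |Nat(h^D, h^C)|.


By the Yoneda lemma, Nat(h^B, h^A) is isomorphic to Hom(A, B),
so |Nat(h^B, h^A)| = |Hom(A, B)| and |Nat(h^D, h^C)| = |Hom(C, D)|.
|Hom(A, B)| = 12, |Hom(C, D)| = 4.
|Nat(h^B, h^A) x Nat(h^D, h^C)| = 12 * 4 = 48

48


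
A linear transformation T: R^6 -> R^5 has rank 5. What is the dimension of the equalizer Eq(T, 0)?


The equalizer of f and the zero map is ker(f).
By the rank-nullity theorem: dim(ker(f)) = dim(domain) - rank(f).
dim(ker(f)) = 6 - 5 = 1

1


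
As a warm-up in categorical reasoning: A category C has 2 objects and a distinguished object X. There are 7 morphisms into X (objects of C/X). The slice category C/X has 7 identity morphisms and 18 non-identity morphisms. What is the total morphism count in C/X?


In the slice category C/X, objects are morphisms to X.
Identity morphisms: 7 (one per object of C/X).
Non-identity morphisms: 18.
Total = 7 + 18 = 25

25


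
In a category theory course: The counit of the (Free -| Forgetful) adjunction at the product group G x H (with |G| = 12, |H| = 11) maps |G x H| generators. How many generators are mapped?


The counit epsilon_K: F(U(K)) -> K of the Free-Forgetful adjunction
maps |K| generators of F(U(K)) into K. For K = G x H (the product group),
|G x H| = |G| * |H|.
Total generators mapped = 12 * 11 = 132.

132


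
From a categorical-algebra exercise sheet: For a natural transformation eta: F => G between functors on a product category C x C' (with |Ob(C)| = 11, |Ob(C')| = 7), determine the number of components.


A natural transformation eta: F => G assigns one component morphism per
object of the domain category.
The domain is the product category C x C', so
|Ob(C x C')| = |Ob(C)| * |Ob(C')| = 11 * 7 = 77.
Therefore eta has 77 component morphisms.

77


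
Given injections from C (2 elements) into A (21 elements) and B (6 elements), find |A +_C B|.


The pushout A +_C B identifies the images of C in A and B.
|A +_C B| = |A| + |B| - |C| (for injections).
= 21 + 6 - 2 = 25

25


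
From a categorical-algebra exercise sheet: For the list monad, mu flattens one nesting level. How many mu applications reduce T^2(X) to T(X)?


Each application of mu: T^2 -> T removes one layer of nesting.
Starting at depth 2 (i.e., T^2(X)), we need to reach T(X).
Number of mu applications = 2 - 1 = 1

1


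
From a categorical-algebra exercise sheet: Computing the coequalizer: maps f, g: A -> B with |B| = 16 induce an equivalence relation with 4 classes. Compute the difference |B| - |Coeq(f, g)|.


The coequalizer Coeq(f, g) = B / ~ has one element per equivalence class.
|B| = 16, |Coeq(f, g)| = 4.
|B| - |Coeq(f, g)| = 16 - 4 = 12.

12


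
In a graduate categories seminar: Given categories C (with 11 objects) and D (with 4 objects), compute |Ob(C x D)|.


The product category C x D has objects that are pairs (c, d).
Number of pairs = |Ob(C)| * |Ob(D)| = 11 * 4 = 44

44


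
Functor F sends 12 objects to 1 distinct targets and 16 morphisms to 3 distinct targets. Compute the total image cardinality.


The image of F consists of distinct objects and distinct morphisms.
|Im(F)| on objects = 1
|Im(F)| on morphisms = 3
Total image cardinality = 1 + 3 = 4

4


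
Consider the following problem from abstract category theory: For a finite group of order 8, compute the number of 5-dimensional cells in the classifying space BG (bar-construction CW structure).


In the bar-construction CW model of BG, the n-cells are indexed by
n-tuples [g_1|...|g_n] of non-identity elements of G (degenerate
simplices with some g_i = e do not contribute cells), so there are
(|G| - 1)^n n-cells.
For dim = 5 with |G| = 8:
cells = (8 - 1)^5 = 7^5 = 16807

16807


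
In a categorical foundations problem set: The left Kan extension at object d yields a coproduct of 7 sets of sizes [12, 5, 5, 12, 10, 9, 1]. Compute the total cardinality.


Pointwise, the left Kan extension (Lan_F H)(d) is the colimit, indexed
by the comma category (F downarrow d), of H composed with the
projection (F downarrow d) -> C. Here that colimit is given
as a coproduct (disjoint union) of sets, so its cardinality is the
sum of the sizes of the summands.
Coproduct of sets with sizes: 12 + 5 + 5 + 12 + 10 + 9 + 1
= 54

54


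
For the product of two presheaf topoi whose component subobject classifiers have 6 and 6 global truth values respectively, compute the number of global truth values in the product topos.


In a product of presheaf topoi E_1 x E_2, the subobject classifier
is Omega = Omega_1 x Omega_2 (componentwise), so
|Omega(top)| = |Omega_1(top_1)| * |Omega_2(top_2)|.
= 6 * 6 = 36.

36


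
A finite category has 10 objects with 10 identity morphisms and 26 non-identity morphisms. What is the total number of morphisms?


Each object has an identity morphism, giving 10 identities.
Adding the 26 non-identity morphisms:
Total = 10 + 26 = 36

36


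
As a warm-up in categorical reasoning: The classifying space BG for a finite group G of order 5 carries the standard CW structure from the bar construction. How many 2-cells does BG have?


In the bar-construction CW model of BG, the n-cells are indexed by
n-tuples [g_1|...|g_n] of non-identity elements of G (degenerate
simplices with some g_i = e do not contribute cells), so there are
(|G| - 1)^n n-cells.
For dim = 2 with |G| = 5:
cells = (5 - 1)^2 = 4^2 = 16

16


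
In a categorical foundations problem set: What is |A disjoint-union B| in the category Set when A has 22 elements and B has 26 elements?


In Set, the coproduct A + B is the disjoint union.
|A + B| = |A| + |B| = 22 + 26 = 48

48


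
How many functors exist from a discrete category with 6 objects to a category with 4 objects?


A functor from a discrete category C to D is determined by
where each object maps. Each of the 6 objects of C can map
to any of the 4 objects of D independently.
Number of functors = 4^6 = 4096

4096


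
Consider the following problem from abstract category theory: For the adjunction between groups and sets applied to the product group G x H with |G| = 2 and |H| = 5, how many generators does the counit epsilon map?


The counit epsilon_K: F(U(K)) -> K of the Free-Forgetful adjunction
maps |K| generators of F(U(K)) into K. For K = G x H (the product group),
|G x H| = |G| * |H|.
Total generators mapped = 2 * 5 = 10.

10


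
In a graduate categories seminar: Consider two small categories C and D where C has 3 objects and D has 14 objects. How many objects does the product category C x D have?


The product category C x D has objects that are pairs (c, d).
Number of pairs = |Ob(C)| * |Ob(D)| = 3 * 14 = 42

42


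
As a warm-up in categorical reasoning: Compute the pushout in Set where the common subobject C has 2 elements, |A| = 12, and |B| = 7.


The pushout A +_C B identifies the images of C in A and B.
|A +_C B| = |A| + |B| - |C| (for injections).
= 12 + 7 - 2 = 17

17


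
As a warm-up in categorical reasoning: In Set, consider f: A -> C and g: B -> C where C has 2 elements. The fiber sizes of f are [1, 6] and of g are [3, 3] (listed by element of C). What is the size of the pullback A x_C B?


The pullback A x_C B consists of pairs (a, b) with f(a) = g(b).
For each element c in C, the fiber product has |f^-1(c)| * |g^-1(c)| elements.
Summing over C: 1 * 3 + 6 * 3
= 3 + 18 = 21

21


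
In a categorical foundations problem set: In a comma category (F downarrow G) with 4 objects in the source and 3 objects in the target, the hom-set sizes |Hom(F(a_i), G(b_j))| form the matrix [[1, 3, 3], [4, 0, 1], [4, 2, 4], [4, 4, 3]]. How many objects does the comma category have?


Objects of (F downarrow G) are triples (a, b, h: F(a)->G(b)).
The count equals the sum of all entries in the hom-matrix.
sum(row 0) = 7
sum(row 1) = 5
sum(row 2) = 10
sum(row 3) = 11
Grand total = 33

33


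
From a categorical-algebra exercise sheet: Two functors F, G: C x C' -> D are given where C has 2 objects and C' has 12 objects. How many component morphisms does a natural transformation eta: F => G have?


A natural transformation eta: F => G assigns one component morphism per
object of the domain category.
The domain is the product category C x C', so
|Ob(C x C')| = |Ob(C)| * |Ob(C')| = 2 * 12 = 24.
Therefore eta has 24 component morphisms.

24


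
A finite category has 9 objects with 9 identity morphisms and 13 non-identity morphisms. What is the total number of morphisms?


Each object has an identity morphism, giving 9 identities.
Adding the 13 non-identity morphisms:
Total = 9 + 13 = 22

22


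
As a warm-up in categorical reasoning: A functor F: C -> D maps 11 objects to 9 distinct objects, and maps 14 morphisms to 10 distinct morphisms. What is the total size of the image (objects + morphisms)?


The image of F consists of distinct objects and distinct morphisms.
|Im(F)| on objects = 9
|Im(F)| on morphisms = 10
Total image cardinality = 9 + 10 = 19

19


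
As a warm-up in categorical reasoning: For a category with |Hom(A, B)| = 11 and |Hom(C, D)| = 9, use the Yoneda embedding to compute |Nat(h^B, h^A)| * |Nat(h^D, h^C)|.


By the Yoneda lemma, Nat(h^B, h^A) is isomorphic to Hom(A, B),
so |Nat(h^B, h^A)| = |Hom(A, B)| and |Nat(h^D, h^C)| = |Hom(C, D)|.
|Hom(A, B)| = 11, |Hom(C, D)| = 9.
|Nat(h^B, h^A) x Nat(h^D, h^C)| = 11 * 9 = 99

99


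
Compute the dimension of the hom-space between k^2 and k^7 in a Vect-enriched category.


In Vect-enriched categories, Hom(k^n, k^m) is the space of m x n matrices.
dim(Hom(k^2, k^7)) = 7 * 2 = 14

14


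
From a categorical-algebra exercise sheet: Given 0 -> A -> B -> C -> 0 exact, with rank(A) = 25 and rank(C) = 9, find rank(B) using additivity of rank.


For a short exact sequence 0 -> A -> B -> C -> 0,
rank is additive: rank(B) = rank(A) + rank(C).
rank(B) = 25 + 9 = 34

34


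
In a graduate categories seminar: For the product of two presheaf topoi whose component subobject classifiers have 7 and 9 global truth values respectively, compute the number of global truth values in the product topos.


In a product of presheaf topoi E_1 x E_2, the subobject classifier
is Omega = Omega_1 x Omega_2 (componentwise), so
|Omega(top)| = |Omega_1(top_1)| * |Omega_2(top_2)|.
= 7 * 9 = 63.

63


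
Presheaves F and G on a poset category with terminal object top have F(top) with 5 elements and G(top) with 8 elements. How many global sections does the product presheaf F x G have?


Global sections of a presheaf on a poset with terminal top satisfy
Gamma(H) ~ H(top). Presheaves admit pointwise products, so
(F x G)(top) = F(top) x G(top) (Cartesian product).
|Gamma(F x G)| = |F(top)| * |G(top)| = 5 * 8 = 40.

40


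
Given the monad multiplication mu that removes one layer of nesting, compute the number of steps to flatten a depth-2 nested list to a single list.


Each application of mu: T^2 -> T removes one layer of nesting.
Starting at depth 2 (i.e., T^2(X)), we need to reach T(X).
Number of mu applications = 2 - 1 = 1

1


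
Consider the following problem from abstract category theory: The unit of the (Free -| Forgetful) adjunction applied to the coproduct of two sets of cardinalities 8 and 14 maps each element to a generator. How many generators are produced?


The unit eta_X: X -> U(F(X)) of the Free-Forgetful adjunction
maps each element of X to a generator of F(X). For X = S + T (disjoint
union in Set), |S + T| = |S| + |T|.
Total mappings = 8 + 14 = 22.

22


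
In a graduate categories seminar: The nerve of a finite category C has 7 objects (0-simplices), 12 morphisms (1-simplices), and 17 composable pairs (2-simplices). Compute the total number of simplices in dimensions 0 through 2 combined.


The 2-skeleton of the nerve N(C) consists of simplices in dimensions 0, 1, 2:
  |N(C)_0| = 7 (objects)
  |N(C)_1| = 12 (morphisms)
  |N(C)_2| = 17 (composable pairs)
Total = 7 + 12 + 17 = 36

36


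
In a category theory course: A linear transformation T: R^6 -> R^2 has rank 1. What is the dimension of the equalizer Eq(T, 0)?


The equalizer of f and the zero map is ker(f).
By the rank-nullity theorem: dim(ker(f)) = dim(domain) - rank(f).
dim(ker(f)) = 6 - 1 = 5

5


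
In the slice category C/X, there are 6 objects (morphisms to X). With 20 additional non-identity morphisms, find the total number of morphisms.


In the slice category C/X, objects are morphisms to X.
Identity morphisms: 6 (one per object of C/X).
Non-identity morphisms: 20.
Total = 6 + 20 = 26

26


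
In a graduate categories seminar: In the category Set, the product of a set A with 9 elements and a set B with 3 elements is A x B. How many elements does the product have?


In Set, the product A x B is the Cartesian product.
By the universal property, |A x B| = |A| * |B|.
|A x B| = 9 * 3 = 27

27
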